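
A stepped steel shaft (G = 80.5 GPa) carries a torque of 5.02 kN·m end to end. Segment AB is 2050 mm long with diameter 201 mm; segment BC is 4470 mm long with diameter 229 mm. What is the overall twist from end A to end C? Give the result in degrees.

0.105°

J_AB = π(0.201)⁴/32 = 1.60×10^-4 m⁴; J_BC = π(0.229)⁴/32 = 2.70×10^-4 m⁴.
θ = (T/G)·Σ L_i/J_i = (5020/80.5×10⁹)·(2.05/1.60×10^-4 + 4.47/2.70×10^-4) = 1.830×10^-3 rad.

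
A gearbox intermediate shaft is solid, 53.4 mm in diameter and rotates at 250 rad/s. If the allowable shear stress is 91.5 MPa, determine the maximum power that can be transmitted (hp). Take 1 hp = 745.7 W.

917 hp

J = πd⁴/32 = π(0.0534)⁴/32 = 7.983×10^-7 m⁴.
T_max = τ_allow·J/r = 9.15×10^7 × 7.983×10^-7 / 0.0267 = 2736 N·m.
ω = 250 rad/s, so P_max = T_max·ω = 6.839×10^5 W.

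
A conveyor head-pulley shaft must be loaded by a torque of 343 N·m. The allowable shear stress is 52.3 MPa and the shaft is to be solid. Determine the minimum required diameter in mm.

For a solid shaft τ_max = 16T/(πd³), so d = (16T/(π τ_allow))^(1/3) = (16·343.0/(π·5.23×10^7))^(1/3) = 0.03220 m.

32.2 mm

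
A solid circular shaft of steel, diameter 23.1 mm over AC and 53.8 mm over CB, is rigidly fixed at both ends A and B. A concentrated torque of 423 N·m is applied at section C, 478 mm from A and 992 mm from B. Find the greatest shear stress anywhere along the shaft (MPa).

12.9 MPa

Compatibility: T_A·a/J_AC = T_B·b/J_CB with T_A + T_B = T₀.
J_AC = 2.80×10^-8 m⁴, J_CB = 8.22×10^-7 m⁴, so T_A = T₀·(J_AC/a)/((J_AC/a)+(J_CB/b)) = 27.87 N·m, T_B = 395.1 N·m.
τ in each portion: τ_AC = 1.15×10^7 Pa, τ_CB = 1.29×10^7 Pa; maximum is in CB.
τ_max = T_CB·r/J = 395.1·0.0269/8.22×10^-7 = 1.292×10^7 Pa.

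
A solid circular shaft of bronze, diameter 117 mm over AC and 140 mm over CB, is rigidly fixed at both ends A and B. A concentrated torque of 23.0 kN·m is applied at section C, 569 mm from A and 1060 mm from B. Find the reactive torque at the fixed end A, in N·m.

Compatibility: T_A·a/J_AC = T_B·b/J_CB with T_A + T_B = T₀.
J_AC = 1.84×10^-5 m⁴, J_CB = 3.77×10^-5 m⁴, so T_A = T₀·(J_AC/a)/((J_AC/a)+(J_CB/b)) = 10950 N·m, T_B = 12050 N·m.

10900 N·m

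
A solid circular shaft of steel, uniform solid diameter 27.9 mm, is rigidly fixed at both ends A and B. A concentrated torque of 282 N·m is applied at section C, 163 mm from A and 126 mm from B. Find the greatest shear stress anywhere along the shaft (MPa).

With uniform GJ and both ends fixed, compatibility θ_AC = θ_CB gives T_A·a = T_B·b, together with T_A + T_B = T₀.
T_A = T₀·b/(a+b) = 282.0·126/289.0 = 122.9 N·m; T_B = 159.1 N·m.
τ in each portion: τ_AC = 2.88×10^7 Pa, τ_CB = 3.73×10^7 Pa; maximum is in CB.
τ_max = T_CB·r/J = 159.1·0.0139/5.95×10^-8 = 3.730×10^7 Pa.

37.3 MPa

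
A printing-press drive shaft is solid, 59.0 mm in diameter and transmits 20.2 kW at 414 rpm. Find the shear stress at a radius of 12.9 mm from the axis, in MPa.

5.05 MPa

ω = 2π·414/60 = 43.35 rad/s, so T = P/ω = 20.2×10³ / 43.35 = 465.9 N·m.
J = πd⁴/32 = π(0.0590)⁴/32 = 1.190×10^-6 m⁴.
Shear stress varies linearly with radius: τ = T·r/J = 465.9 × 0.0129 / 1.190×10^-6 = 5.052×10^6 Pa.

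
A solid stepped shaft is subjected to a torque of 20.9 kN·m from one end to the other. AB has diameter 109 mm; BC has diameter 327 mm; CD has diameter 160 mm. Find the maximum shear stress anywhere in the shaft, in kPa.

82200 kPa

Under the same torque, τ_max = 16T/(πd³) is largest where d is smallest — segment AB (d = 109 mm).
τ_max = 16·20900/(π·(0.109)³) = 8.219×10^7 Pa.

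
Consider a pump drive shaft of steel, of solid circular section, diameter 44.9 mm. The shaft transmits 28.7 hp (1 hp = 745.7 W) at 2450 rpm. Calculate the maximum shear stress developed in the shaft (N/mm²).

ω = 2π·2450/60 = 256.6 rad/s, so T = P/ω = 28.7×745.7 / 256.6 = 83.42 N·m.
J = πd⁴/32 = π(0.0449)⁴/32 = 3.990×10^-7 m⁴.
τ_max = T·r/J = 83.42 × 0.0224 / 3.990×10^-7 = 4.693×10^6 Pa.

4.69 N/mm²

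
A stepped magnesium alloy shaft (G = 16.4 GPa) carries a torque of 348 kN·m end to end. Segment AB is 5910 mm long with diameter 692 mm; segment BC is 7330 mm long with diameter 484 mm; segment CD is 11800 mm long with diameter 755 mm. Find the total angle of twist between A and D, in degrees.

2.42°

J_AB = π(0.692)⁴/32 = 0.0225 m⁴; J_BC = π(0.484)⁴/32 = 5.39×10^-3 m⁴; J_CD = π(0.755)⁴/32 = 0.0319 m⁴.
θ = (T/G)·Σ L_i/J_i = (348000/16.4×10⁹)·(5.91/0.0225 + 7.33/5.39×10^-3 + 11.8/0.0319) = 0.04229 rad.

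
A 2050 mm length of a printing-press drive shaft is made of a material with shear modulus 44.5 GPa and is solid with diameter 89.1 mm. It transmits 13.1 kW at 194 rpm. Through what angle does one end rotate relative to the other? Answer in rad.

ω = 2π·194/60 = 20.32 rad/s, so T = P/ω = 13.1×10³ / 20.32 = 644.8 N·m.
J = πd⁴/32 = π(0.0891)⁴/32 = 6.187×10^-6 m⁴.
θ = T·L/(G·J) = 644.8 × 2.05 / (44.5×10⁹ × 6.187×10^-6) = 4.801×10^-3 rad.

0.00480 rad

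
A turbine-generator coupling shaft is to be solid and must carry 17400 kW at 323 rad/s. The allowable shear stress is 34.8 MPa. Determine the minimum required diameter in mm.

ω = 323 rad/s, so T = P/ω = 17400×10³ / 323.0 = 53870 N·m.
For a solid shaft τ_max = 16T/(πd³), so d = (16T/(π τ_allow))^(1/3) = (16·53870/(π·3.48×10^7))^(1/3) = 0.1990 m.

199 mm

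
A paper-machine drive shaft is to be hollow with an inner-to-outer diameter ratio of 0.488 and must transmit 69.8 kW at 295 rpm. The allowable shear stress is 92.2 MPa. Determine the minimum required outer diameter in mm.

ω = 2π·295/60 = 30.89 rad/s, so T = P/ω = 69.8×10³ / 30.89 = 2259 N·m.
For a hollow shaft with d_i/d_o = 0.488: τ_max = 16T/(π d_o³ (1−k⁴)), so d_o = [16T/(π τ_allow (1−k⁴))]^(1/3) = [16·2259/(π·9.22×10^7·0.9433)]^(1/3) = 0.05096 m.

51.0 mm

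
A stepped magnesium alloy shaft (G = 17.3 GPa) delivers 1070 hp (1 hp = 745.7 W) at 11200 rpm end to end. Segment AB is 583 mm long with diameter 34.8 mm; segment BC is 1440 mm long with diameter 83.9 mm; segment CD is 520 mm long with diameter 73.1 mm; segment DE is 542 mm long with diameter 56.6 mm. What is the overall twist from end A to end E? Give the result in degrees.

ω = 2π·11200/60 = 1173 rad/s, so T = P/ω = 1070×745.7 / 1173 = 680.3 N·m.
J_AB = π(0.0348)⁴/32 = 1.44×10^-7 m⁴; J_BC = π(0.0839)⁴/32 = 4.86×10^-6 m⁴; J_CD = π(0.0731)⁴/32 = 2.80×10^-6 m⁴; J_DE = π(0.0566)⁴/32 = 1.01×10^-6 m⁴.
θ = (T/G)·Σ L_i/J_i = (680.3/17.3×10⁹)·(0.583/1.44×10^-7 + 1.44/4.86×10^-6 + 0.520/2.80×10^-6 + 0.542/1.01×10^-6) = 0.1993 rad.

11.4°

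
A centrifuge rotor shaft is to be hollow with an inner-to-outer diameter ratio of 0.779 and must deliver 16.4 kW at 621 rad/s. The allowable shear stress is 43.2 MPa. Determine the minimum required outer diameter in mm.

ω = 621 rad/s, so T = P/ω = 16.4×10³ / 621.0 = 26.41 N·m.
For a hollow shaft with d_i/d_o = 0.779: τ_max = 16T/(π d_o³ (1−k⁴)), so d_o = [16T/(π τ_allow (1−k⁴))]^(1/3) = [16·26.41/(π·4.32×10^7·0.6317)]^(1/3) = 0.01702 m.

17.0 mm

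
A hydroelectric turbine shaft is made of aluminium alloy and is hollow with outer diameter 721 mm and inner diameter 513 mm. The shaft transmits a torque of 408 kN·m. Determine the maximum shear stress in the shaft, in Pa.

J = π(d_o⁴ − d_i⁴)/32 = π(0.721⁴ − 0.513⁴)/32 = 0.01973 m⁴.
τ_max = T·r/J = 408000 × 0.360 / 0.01973 = 7.455×10^6 Pa.

7.45e6 Pa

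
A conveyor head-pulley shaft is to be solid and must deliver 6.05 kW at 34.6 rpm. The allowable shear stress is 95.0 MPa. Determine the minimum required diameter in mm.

ω = 2π·34.6/60 = 3.623 rad/s, so T = P/ω = 6.05×10³ / 3.623 = 1670 N·m.
For a solid shaft τ_max = 16T/(πd³), so d = (16T/(π τ_allow))^(1/3) = (16·1670/(π·9.50×10^7))^(1/3) = 0.04473 m.

44.7 mm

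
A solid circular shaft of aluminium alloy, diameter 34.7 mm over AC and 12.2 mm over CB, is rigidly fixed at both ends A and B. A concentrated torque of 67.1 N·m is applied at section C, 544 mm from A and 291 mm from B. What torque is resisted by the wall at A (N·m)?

Compatibility: T_A·a/J_AC = T_B·b/J_CB with T_A + T_B = T₀.
J_AC = 1.42×10^-7 m⁴, J_CB = 2.17×10^-9 m⁴, so T_A = T₀·(J_AC/a)/((J_AC/a)+(J_CB/b)) = 65.24 N·m, T_B = 1.863 N·m.

65.2 N·m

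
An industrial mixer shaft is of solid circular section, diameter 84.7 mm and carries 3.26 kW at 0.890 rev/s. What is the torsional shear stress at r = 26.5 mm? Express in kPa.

ω = 2π·0.890 = 5.592 rad/s, so T = P/ω = 3.26×10³ / 5.592 = 583.0 N·m.
J = πd⁴/32 = π(0.0847)⁴/32 = 5.053×10^-6 m⁴.
Shear stress varies linearly with radius: τ = T·r/J = 583.0 × 0.0265 / 5.053×10^-6 = 3.057×10^6 Pa.

3060 kPa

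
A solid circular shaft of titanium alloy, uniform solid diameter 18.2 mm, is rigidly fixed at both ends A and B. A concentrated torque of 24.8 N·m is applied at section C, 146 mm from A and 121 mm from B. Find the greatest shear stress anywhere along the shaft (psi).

1660 psi

With uniform GJ and both ends fixed, compatibility θ_AC = θ_CB gives T_A·a = T_B·b, together with T_A + T_B = T₀.
T_A = T₀·b/(a+b) = 24.80·121/267.0 = 11.24 N·m; T_B = 13.56 N·m.
τ in each portion: τ_AC = 9.49×10^6 Pa, τ_CB = 1.15×10^7 Pa; maximum is in CB.
τ_max = T_CB·r/J = 13.56·0.00910/1.08×10^-8 = 1.146×10^7 Pa.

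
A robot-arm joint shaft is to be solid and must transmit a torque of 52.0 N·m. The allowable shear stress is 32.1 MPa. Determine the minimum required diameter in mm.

For a solid shaft τ_max = 16T/(πd³), so d = (16T/(π τ_allow))^(1/3) = (16·52.00/(π·3.21×10^7))^(1/3) = 0.02021 m.

20.2 mm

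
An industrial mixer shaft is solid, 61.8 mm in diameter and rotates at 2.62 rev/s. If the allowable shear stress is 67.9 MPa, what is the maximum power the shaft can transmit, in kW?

51.8 kW

J = πd⁴/32 = π(0.0618)⁴/32 = 1.432×10^-6 m⁴.
T_max = τ_allow·J/r = 6.79×10^7 × 1.432×10^-6 / 0.0309 = 3147 N·m.
ω = 2π·2.62 = 16.46 rad/s, so P_max = T_max·ω = 5.180×10^4 W.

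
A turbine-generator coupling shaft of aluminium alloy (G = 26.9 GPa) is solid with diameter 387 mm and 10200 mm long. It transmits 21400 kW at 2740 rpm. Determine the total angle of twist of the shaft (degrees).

0.736°

ω = 2π·2740/60 = 286.9 rad/s, so T = P/ω = 21400×10³ / 286.9 = 74580 N·m.
J = πd⁴/32 = π(0.387)⁴/32 = 2.202×10^-3 m⁴.
θ = T·L/(G·J) = 74580 × 10.2 / (26.9×10⁹ × 2.202×10^-3) = 0.01284 rad.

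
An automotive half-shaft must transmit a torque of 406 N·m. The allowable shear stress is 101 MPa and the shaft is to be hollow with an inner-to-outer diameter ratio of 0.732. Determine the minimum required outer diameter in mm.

30.6 mm

For a hollow shaft with d_i/d_o = 0.732: τ_max = 16T/(π d_o³ (1−k⁴)), so d_o = [16T/(π τ_allow (1−k⁴))]^(1/3) = [16·406.0/(π·1.01×10^8·0.7129)]^(1/3) = 0.03062 m.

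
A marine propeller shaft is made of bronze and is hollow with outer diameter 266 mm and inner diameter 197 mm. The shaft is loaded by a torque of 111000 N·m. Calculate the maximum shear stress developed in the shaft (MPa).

43.0 MPa

J = π(d_o⁴ − d_i⁴)/32 = π(0.266⁴ − 0.197⁴)/32 = 3.436×10^-4 m⁴.
τ_max = T·r/J = 111000 × 0.133 / 3.436×10^-4 = 4.296×10^7 Pa.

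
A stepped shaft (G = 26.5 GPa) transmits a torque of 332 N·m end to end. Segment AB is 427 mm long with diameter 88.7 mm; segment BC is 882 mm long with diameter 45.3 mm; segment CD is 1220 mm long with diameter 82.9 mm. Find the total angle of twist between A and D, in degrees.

J_AB = π(0.0887)⁴/32 = 6.08×10^-6 m⁴; J_BC = π(0.0453)⁴/32 = 4.13×10^-7 m⁴; J_CD = π(0.0829)⁴/32 = 4.64×10^-6 m⁴.
θ = (T/G)·Σ L_i/J_i = (332.0/26.5×10⁹)·(0.427/6.08×10^-6 + 0.882/4.13×10^-7 + 1.22/4.64×10^-6) = 0.03090 rad.

1.77°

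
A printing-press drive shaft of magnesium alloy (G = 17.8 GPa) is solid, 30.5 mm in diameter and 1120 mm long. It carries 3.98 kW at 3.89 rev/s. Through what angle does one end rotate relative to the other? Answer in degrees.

6.91°

ω = 2π·3.89 = 24.44 rad/s, so T = P/ω = 3.98×10³ / 24.44 = 162.8 N·m.
J = πd⁴/32 = π(0.0305)⁴/32 = 8.496×10^-8 m⁴.
θ = T·L/(G·J) = 162.8 × 1.12 / (17.8×10⁹ × 8.496×10^-8) = 0.1206 rad.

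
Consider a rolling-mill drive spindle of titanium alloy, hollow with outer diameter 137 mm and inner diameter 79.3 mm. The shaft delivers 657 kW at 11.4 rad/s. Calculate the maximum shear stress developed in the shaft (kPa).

ω = 11.4 rad/s, so T = P/ω = 657×10³ / 11.40 = 57630 N·m.
J = π(d_o⁴ − d_i⁴)/32 = π(0.137⁴ − 0.0793⁴)/32 = 3.070×10^-5 m⁴.
τ_max = T·r/J = 57630 × 0.0685 / 3.070×10^-5 = 1.286×10^8 Pa.

129000 kPa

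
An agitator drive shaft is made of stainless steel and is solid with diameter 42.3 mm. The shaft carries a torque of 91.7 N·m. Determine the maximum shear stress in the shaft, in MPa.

J = πd⁴/32 = π(0.0423)⁴/32 = 3.143×10^-7 m⁴.
τ_max = T·r/J = 91.70 × 0.0211 / 3.143×10^-7 = 6.170×10^6 Pa.

6.17 MPa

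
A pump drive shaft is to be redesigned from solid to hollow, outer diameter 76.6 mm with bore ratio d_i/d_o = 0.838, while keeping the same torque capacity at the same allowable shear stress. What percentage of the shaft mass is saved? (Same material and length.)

53.2 %

Equal τ_max and T ⇒ the solid shaft needs d_s³ = d_o³(1−k⁴), so d_s = 76.6·(1−0.838⁴)^(1/3) = 61.07 mm.
Area ratio A_h/A_s = d_o²(1−k²)/d_s² = (1−k²)/(1−k⁴)^(2/3) = 0.4684.
Mass saving = 1 − 0.4684 = 53.2 %.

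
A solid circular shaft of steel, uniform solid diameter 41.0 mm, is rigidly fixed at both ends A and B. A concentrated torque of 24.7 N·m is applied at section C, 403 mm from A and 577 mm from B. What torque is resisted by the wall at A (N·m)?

14.5 N·m

With uniform GJ and both ends fixed, compatibility θ_AC = θ_CB gives T_A·a = T_B·b, together with T_A + T_B = T₀.
T_A = T₀·b/(a+b) = 24.70·577/980.0 = 14.54 N·m; T_B = 10.16 N·m.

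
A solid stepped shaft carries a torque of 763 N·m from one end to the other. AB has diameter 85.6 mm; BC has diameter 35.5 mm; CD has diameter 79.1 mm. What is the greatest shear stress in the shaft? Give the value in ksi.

Under the same torque, τ_max = 16T/(πd³) is largest where d is smallest — segment BC (d = 35.5 mm).
τ_max = 16·763.0/(π·(0.0355)³) = 8.686×10^7 Pa.

12.6 ksi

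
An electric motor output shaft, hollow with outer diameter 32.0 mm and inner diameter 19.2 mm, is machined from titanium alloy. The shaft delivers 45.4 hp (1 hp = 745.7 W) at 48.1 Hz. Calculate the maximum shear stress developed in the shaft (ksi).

ω = 2π·48.1 = 302.2 rad/s, so T = P/ω = 45.4×745.7 / 302.2 = 112.0 N·m.
J = π(d_o⁴ − d_i⁴)/32 = π(0.0320⁴ − 0.0192⁴)/32 = 8.960×10^-8 m⁴.
τ_max = T·r/J = 112.0 × 0.0160 / 8.960×10^-8 = 2.000×10^7 Pa.

2.90 ksi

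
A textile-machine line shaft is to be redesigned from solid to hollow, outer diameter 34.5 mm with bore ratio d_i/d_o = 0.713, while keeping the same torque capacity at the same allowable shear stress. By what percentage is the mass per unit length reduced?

40.0 %

Equal τ_max and T ⇒ the solid shaft needs d_s³ = d_o³(1−k⁴), so d_s = 34.5·(1−0.713⁴)^(1/3) = 31.23 mm.
Area ratio A_h/A_s = d_o²(1−k²)/d_s² = (1−k²)/(1−k⁴)^(2/3) = 0.6001.
Mass saving = 1 − 0.6001 = 40.0 %.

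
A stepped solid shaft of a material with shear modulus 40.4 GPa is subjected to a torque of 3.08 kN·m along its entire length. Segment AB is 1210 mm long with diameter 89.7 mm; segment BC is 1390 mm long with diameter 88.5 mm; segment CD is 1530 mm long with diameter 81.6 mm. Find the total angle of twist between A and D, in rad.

J_AB = π(0.0897)⁴/32 = 6.36×10^-6 m⁴; J_BC = π(0.0885)⁴/32 = 6.02×10^-6 m⁴; J_CD = π(0.0816)⁴/32 = 4.35×10^-6 m⁴.
θ = (T/G)·Σ L_i/J_i = (3080/40.4×10⁹)·(1.21/6.36×10^-6 + 1.39/6.02×10^-6 + 1.53/4.35×10^-6) = 0.05891 rad.

0.0589 rad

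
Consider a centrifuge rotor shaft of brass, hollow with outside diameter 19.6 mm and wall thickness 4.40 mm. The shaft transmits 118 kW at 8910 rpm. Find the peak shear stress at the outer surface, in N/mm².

ω = 2π·8910/60 = 933.1 rad/s, so T = P/ω = 118×10³ / 933.1 = 126.5 N·m.
J = π(d_o⁴ − d_i⁴)/32 = π(0.0196⁴ − 0.0108⁴)/32 = 1.315×10^-8 m⁴.
τ_max = T·r/J = 126.5 × 0.00980 / 1.315×10^-8 = 9.423×10^7 Pa.

94.2 N/mm²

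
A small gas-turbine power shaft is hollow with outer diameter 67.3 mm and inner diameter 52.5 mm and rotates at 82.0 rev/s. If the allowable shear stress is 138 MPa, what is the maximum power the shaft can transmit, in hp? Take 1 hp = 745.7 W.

3590 hp

J = π(d_o⁴ − d_i⁴)/32 = π(0.0673⁴ − 0.0525⁴)/32 = 1.268×10^-6 m⁴.
T_max = τ_allow·J/r = 1.38×10^8 × 1.268×10^-6 / 0.0336 = 5201 N·m.
ω = 2π·82.0 = 515.2 rad/s, so P_max = T_max·ω = 2.680×10^6 W.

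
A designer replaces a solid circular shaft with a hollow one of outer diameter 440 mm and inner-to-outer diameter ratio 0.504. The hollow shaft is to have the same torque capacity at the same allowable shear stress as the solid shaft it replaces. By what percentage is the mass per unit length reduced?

Equal τ_max and T ⇒ the solid shaft needs d_s³ = d_o³(1−k⁴), so d_s = 440·(1−0.504⁴)^(1/3) = 430.3 mm.
Area ratio A_h/A_s = d_o²(1−k²)/d_s² = (1−k²)/(1−k⁴)^(2/3) = 0.7799.
Mass saving = 1 − 0.7799 = 22.0 %.

22.0 %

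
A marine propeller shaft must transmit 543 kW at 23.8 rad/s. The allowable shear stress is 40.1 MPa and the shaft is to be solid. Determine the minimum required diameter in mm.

143 mm

ω = 23.8 rad/s, so T = P/ω = 543×10³ / 23.80 = 22820 N·m.
For a solid shaft τ_max = 16T/(πd³), so d = (16T/(π τ_allow))^(1/3) = (16·22820/(π·4.01×10^7))^(1/3) = 0.1426 m.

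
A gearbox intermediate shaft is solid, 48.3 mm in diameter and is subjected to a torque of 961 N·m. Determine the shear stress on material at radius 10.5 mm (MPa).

18.9 MPa

J = πd⁴/32 = π(0.0483)⁴/32 = 5.343×10^-7 m⁴.
Shear stress varies linearly with radius: τ = T·r/J = 961.0 × 0.0105 / 5.343×10^-7 = 1.889×10^7 Pa.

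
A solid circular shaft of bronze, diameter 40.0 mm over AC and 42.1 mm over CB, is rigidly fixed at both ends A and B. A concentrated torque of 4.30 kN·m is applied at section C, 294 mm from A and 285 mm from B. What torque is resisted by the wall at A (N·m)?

Compatibility: T_A·a/J_AC = T_B·b/J_CB with T_A + T_B = T₀.
J_AC = 2.51×10^-7 m⁴, J_CB = 3.08×10^-7 m⁴, so T_A = T₀·(J_AC/a)/((J_AC/a)+(J_CB/b)) = 1898 N·m, T_B = 2402 N·m.

1900 N·m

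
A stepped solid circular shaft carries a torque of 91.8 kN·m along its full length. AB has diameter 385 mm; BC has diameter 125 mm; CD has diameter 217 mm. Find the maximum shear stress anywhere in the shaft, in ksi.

Under the same torque, τ_max = 16T/(πd³) is largest where d is smallest — segment BC (d = 125 mm).
τ_max = 16·91800/(π·(0.125)³) = 2.394×10^8 Pa.

34.7 ksi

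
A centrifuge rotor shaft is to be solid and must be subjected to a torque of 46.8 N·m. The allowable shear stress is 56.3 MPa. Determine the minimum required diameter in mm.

For a solid shaft τ_max = 16T/(πd³), so d = (16T/(π τ_allow))^(1/3) = (16·46.80/(π·5.63×10^7))^(1/3) = 0.01618 m.

16.2 mm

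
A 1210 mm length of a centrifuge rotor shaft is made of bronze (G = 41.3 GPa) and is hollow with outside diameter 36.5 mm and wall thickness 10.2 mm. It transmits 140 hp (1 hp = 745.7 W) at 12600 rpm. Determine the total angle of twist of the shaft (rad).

ω = 2π·12600/60 = 1319 rad/s, so T = P/ω = 140×745.7 / 1319 = 79.12 N·m.
J = π(d_o⁴ − d_i⁴)/32 = π(0.0365⁴ − 0.0161⁴)/32 = 1.677×10^-7 m⁴.
θ = T·L/(G·J) = 79.12 × 1.21 / (41.3×10⁹ × 1.677×10^-7) = 0.01383 rad.

0.0138 rad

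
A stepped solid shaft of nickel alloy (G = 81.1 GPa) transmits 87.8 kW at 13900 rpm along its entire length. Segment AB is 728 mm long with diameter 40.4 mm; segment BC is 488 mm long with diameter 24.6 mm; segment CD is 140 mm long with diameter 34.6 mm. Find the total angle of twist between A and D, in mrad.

12.9 mrad

ω = 2π·13900/60 = 1456 rad/s, so T = P/ω = 87.8×10³ / 1456 = 60.32 N·m.
J_AB = π(0.0404)⁴/32 = 2.62×10^-7 m⁴; J_BC = π(0.0246)⁴/32 = 3.60×10^-8 m⁴; J_CD = π(0.0346)⁴/32 = 1.41×10^-7 m⁴.
θ = (T/G)·Σ L_i/J_i = (60.32/81.1×10⁹)·(0.728/2.62×10^-7 + 0.488/3.60×10^-8 + 0.140/1.41×10^-7) = 0.01291 rad.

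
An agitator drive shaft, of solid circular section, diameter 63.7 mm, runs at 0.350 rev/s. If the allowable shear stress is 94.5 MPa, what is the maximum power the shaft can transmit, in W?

10500 W

J = πd⁴/32 = π(0.0637)⁴/32 = 1.616×10^-6 m⁴.
T_max = τ_allow·J/r = 9.45×10^7 × 1.616×10^-6 / 0.0319 = 4796 N·m.
ω = 2π·0.350 = 2.199 rad/s, so P_max = T_max·ω = 1.055×10^4 W.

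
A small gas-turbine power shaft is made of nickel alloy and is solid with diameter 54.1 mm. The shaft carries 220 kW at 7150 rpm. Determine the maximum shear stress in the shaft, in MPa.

ω = 2π·7150/60 = 748.7 rad/s, so T = P/ω = 220×10³ / 748.7 = 293.8 N·m.
J = πd⁴/32 = π(0.0541)⁴/32 = 8.410×10^-7 m⁴.
τ_max = T·r/J = 293.8 × 0.0271 / 8.410×10^-7 = 9.451×10^6 Pa.

9.45 MPa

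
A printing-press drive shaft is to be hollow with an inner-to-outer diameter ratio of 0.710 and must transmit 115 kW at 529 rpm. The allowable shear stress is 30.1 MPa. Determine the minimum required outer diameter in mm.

ω = 2π·529/60 = 55.40 rad/s, so T = P/ω = 115×10³ / 55.40 = 2076 N·m.
For a hollow shaft with d_i/d_o = 0.710: τ_max = 16T/(π d_o³ (1−k⁴)), so d_o = [16T/(π τ_allow (1−k⁴))]^(1/3) = [16·2076/(π·3.01×10^7·0.7459)]^(1/3) = 0.07780 m.

77.8 mm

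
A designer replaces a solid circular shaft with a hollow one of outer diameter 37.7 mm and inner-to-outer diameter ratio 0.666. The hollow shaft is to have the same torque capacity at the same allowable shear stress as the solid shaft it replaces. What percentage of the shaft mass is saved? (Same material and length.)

35.6 %

Equal τ_max and T ⇒ the solid shaft needs d_s³ = d_o³(1−k⁴), so d_s = 37.7·(1−0.666⁴)^(1/3) = 35.05 mm.
Area ratio A_h/A_s = d_o²(1−k²)/d_s² = (1−k²)/(1−k⁴)^(2/3) = 0.6439.
Mass saving = 1 − 0.6439 = 35.6 %.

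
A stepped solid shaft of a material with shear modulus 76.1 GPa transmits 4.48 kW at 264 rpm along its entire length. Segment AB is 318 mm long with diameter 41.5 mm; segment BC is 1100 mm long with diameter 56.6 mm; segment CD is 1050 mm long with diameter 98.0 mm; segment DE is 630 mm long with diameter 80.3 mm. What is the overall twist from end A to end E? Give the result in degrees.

ω = 2π·264/60 = 27.65 rad/s, so T = P/ω = 4.48×10³ / 27.65 = 162.0 N·m.
J_AB = π(0.0415)⁴/32 = 2.91×10^-7 m⁴; J_BC = π(0.0566)⁴/32 = 1.01×10^-6 m⁴; J_CD = π(0.0980)⁴/32 = 9.06×10^-6 m⁴; J_DE = π(0.0803)⁴/32 = 4.08×10^-6 m⁴.
θ = (T/G)·Σ L_i/J_i = (162.0/76.1×10⁹)·(0.318/2.91×10^-7 + 1.10/1.01×10^-6 + 1.05/9.06×10^-6 + 0.630/4.08×10^-6) = 5.226×10^-3 rad.

0.299°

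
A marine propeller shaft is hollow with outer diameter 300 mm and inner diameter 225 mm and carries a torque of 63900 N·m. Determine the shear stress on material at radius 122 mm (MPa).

J = π(d_o⁴ − d_i⁴)/32 = π(0.300⁴ − 0.225⁴)/32 = 5.436×10^-4 m⁴.
Shear stress varies linearly with radius: τ = T·r/J = 63900 × 0.122 / 5.436×10^-4 = 1.434×10^7 Pa.

14.3 MPa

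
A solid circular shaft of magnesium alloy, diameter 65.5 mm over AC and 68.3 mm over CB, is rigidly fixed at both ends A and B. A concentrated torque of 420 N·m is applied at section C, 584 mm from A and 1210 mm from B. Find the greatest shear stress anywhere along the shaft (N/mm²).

Compatibility: T_A·a/J_AC = T_B·b/J_CB with T_A + T_B = T₀.
J_AC = 1.81×10^-6 m⁴, J_CB = 2.14×10^-6 m⁴, so T_A = T₀·(J_AC/a)/((J_AC/a)+(J_CB/b)) = 267.4 N·m, T_B = 152.6 N·m.
τ in each portion: τ_AC = 4.85×10^6 Pa, τ_CB = 2.44×10^6 Pa; maximum is in AC.
τ_max = T_AC·r/J = 267.4·0.0328/1.81×10^-6 = 4.846×10^6 Pa.

4.85 N/mm²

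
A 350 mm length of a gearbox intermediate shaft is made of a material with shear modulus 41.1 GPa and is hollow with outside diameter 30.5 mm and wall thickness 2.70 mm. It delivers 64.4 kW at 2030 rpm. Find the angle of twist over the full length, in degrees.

ω = 2π·2030/60 = 212.6 rad/s, so T = P/ω = 64.4×10³ / 212.6 = 302.9 N·m.
J = π(d_o⁴ − d_i⁴)/32 = π(0.0305⁴ − 0.0251⁴)/32 = 4.599×10^-8 m⁴.
θ = T·L/(G·J) = 302.9 × 0.350 / (41.1×10⁹ × 4.599×10^-8) = 0.05609 rad.

3.21°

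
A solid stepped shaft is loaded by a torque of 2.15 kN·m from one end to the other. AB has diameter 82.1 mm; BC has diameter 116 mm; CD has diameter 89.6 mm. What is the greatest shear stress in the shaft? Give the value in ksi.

2.87 ksi

Under the same torque, τ_max = 16T/(πd³) is largest where d is smallest — segment AB (d = 82.1 mm).
τ_max = 16·2150/(π·(0.0821)³) = 1.979×10^7 Pa.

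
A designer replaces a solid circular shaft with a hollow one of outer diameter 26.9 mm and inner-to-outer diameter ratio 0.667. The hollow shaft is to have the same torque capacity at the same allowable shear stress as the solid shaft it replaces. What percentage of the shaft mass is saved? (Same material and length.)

35.7 %

Equal τ_max and T ⇒ the solid shaft needs d_s³ = d_o³(1−k⁴), so d_s = 26.9·(1−0.667⁴)^(1/3) = 24.99 mm.
Area ratio A_h/A_s = d_o²(1−k²)/d_s² = (1−k²)/(1−k⁴)^(2/3) = 0.6430.
Mass saving = 1 − 0.6430 = 35.7 %.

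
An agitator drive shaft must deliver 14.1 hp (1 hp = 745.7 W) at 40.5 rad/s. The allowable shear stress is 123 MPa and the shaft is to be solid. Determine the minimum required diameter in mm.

ω = 40.5 rad/s, so T = P/ω = 14.1×745.7 / 40.50 = 259.6 N·m.
For a solid shaft τ_max = 16T/(πd³), so d = (16T/(π τ_allow))^(1/3) = (16·259.6/(π·1.23×10^8))^(1/3) = 0.02207 m.

22.1 mm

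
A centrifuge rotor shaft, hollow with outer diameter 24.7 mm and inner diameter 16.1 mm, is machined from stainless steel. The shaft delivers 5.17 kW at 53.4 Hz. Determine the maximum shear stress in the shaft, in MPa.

6.35 MPa

ω = 2π·53.4 = 335.5 rad/s, so T = P/ω = 5.17×10³ / 335.5 = 15.41 N·m.
J = π(d_o⁴ − d_i⁴)/32 = π(0.0247⁴ − 0.0161⁴)/32 = 2.995×10^-8 m⁴.
τ_max = T·r/J = 15.41 × 0.0123 / 2.995×10^-8 = 6.355×10^6 Pa.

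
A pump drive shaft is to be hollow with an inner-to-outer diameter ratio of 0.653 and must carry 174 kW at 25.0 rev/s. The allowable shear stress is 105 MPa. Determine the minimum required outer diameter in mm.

40.3 mm

ω = 2π·25.0 = 157.1 rad/s, so T = P/ω = 174×10³ / 157.1 = 1108 N·m.
For a hollow shaft with d_i/d_o = 0.653: τ_max = 16T/(π d_o³ (1−k⁴)), so d_o = [16T/(π τ_allow (1−k⁴))]^(1/3) = [16·1108/(π·1.05×10^8·0.8182)]^(1/3) = 0.04034 m.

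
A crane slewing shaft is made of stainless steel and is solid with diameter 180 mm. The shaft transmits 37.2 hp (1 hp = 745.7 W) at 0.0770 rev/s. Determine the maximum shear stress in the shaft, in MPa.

50.1 MPa

ω = 2π·0.0770 = 0.4838 rad/s, so T = P/ω = 37.2×745.7 / 0.4838 = 57340 N·m.
J = πd⁴/32 = π(0.180)⁴/32 = 1.031×10^-4 m⁴.
τ_max = T·r/J = 57340 × 0.0900 / 1.031×10^-4 = 5.007×10^7 Pa.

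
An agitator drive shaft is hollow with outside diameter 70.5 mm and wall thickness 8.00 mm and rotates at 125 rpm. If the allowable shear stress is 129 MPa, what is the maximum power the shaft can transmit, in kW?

74.7 kW

J = π(d_o⁴ − d_i⁴)/32 = π(0.0705⁴ − 0.0545⁴)/32 = 1.559×10^-6 m⁴.
T_max = τ_allow·J/r = 1.29×10^8 × 1.559×10^-6 / 0.0352 = 5706 N·m.
ω = 2π·125/60 = 13.09 rad/s, so P_max = T_max·ω = 7.469×10^4 W.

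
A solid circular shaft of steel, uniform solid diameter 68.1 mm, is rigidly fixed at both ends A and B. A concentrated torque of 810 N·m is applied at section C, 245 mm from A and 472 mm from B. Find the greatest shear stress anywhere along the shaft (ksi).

With uniform GJ and both ends fixed, compatibility θ_AC = θ_CB gives T_A·a = T_B·b, together with T_A + T_B = T₀.
T_A = T₀·b/(a+b) = 810.0·472/717.0 = 533.2 N·m; T_B = 276.8 N·m.
τ in each portion: τ_AC = 8.60×10^6 Pa, τ_CB = 4.46×10^6 Pa; maximum is in AC.
τ_max = T_AC·r/J = 533.2·0.0340/2.11×10^-6 = 8.599×10^6 Pa.

1.25 ksi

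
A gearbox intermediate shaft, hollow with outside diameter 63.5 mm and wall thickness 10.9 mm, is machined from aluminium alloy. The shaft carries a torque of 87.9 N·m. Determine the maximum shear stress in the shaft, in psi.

J = π(d_o⁴ − d_i⁴)/32 = π(0.0635⁴ − 0.0417⁴)/32 = 1.299×10^-6 m⁴.
τ_max = T·r/J = 87.90 × 0.0318 / 1.299×10^-6 = 2.148×10^6 Pa.

312 psi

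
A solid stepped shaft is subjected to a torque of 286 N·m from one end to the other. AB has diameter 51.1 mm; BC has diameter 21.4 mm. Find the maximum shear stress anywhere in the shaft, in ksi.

Under the same torque, τ_max = 16T/(πd³) is largest where d is smallest — segment BC (d = 21.4 mm).
τ_max = 16·286.0/(π·(0.0214)³) = 1.486×10^8 Pa.

21.6 ksi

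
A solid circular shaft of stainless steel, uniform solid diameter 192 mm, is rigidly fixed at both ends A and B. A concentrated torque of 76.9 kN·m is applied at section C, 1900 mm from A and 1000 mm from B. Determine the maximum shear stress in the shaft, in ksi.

5.26 ksi

With uniform GJ and both ends fixed, compatibility θ_AC = θ_CB gives T_A·a = T_B·b, together with T_A + T_B = T₀.
T_A = T₀·b/(a+b) = 76900·1000/2900 = 26520 N·m; T_B = 50380 N·m.
τ in each portion: τ_AC = 1.91×10^7 Pa, τ_CB = 3.63×10^7 Pa; maximum is in CB.
τ_max = T_CB·r/J = 50380·0.0960/1.33×10^-4 = 3.625×10^7 Pa.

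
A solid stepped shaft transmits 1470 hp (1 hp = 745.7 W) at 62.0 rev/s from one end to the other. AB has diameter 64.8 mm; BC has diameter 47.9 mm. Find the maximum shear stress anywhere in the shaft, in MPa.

130 MPa

ω = 2π·62.0 = 389.6 rad/s, so T = P/ω = 1470×745.7 / 389.6 = 2814 N·m.
Under the same torque, τ_max = 16T/(πd³) is largest where d is smallest — segment BC (d = 47.9 mm).
τ_max = 16·2814/(π·(0.0479)³) = 1.304×10^8 Pa.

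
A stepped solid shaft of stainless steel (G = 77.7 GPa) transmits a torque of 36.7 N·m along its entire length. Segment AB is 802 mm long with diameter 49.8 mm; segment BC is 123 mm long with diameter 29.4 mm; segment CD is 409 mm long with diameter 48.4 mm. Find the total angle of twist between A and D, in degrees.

0.102°

J_AB = π(0.0498)⁴/32 = 6.04×10^-7 m⁴; J_BC = π(0.0294)⁴/32 = 7.33×10^-8 m⁴; J_CD = π(0.0484)⁴/32 = 5.39×10^-7 m⁴.
θ = (T/G)·Σ L_i/J_i = (36.70/77.7×10⁹)·(0.802/6.04×10^-7 + 0.123/7.33×10^-8 + 0.409/5.39×10^-7) = 1.778×10^-3 rad.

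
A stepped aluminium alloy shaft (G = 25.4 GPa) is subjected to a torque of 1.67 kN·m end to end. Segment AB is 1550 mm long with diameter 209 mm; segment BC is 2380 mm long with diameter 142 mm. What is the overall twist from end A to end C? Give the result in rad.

J_AB = π(0.209)⁴/32 = 1.87×10^-4 m⁴; J_BC = π(0.142)⁴/32 = 3.99×10^-5 m⁴.
θ = (T/G)·Σ L_i/J_i = (1670/25.4×10⁹)·(1.55/1.87×10^-4 + 2.38/3.99×10^-5) = 4.464×10^-3 rad.

0.00446 rad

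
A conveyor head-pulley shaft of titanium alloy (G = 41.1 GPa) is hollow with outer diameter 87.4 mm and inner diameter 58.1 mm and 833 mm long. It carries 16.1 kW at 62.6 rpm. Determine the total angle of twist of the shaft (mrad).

10.8 mrad

ω = 2π·62.6/60 = 6.555 rad/s, so T = P/ω = 16.1×10³ / 6.555 = 2456 N·m.
J = π(d_o⁴ − d_i⁴)/32 = π(0.0874⁴ − 0.0581⁴)/32 = 4.610×10^-6 m⁴.
θ = T·L/(G·J) = 2456 × 0.833 / (41.1×10⁹ × 4.610×10^-6) = 0.01080 rad.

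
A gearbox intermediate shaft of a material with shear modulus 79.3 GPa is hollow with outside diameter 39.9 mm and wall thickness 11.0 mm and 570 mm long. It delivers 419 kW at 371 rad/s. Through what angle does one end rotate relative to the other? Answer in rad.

ω = 371 rad/s, so T = P/ω = 419×10³ / 371.0 = 1129 N·m.
J = π(d_o⁴ − d_i⁴)/32 = π(0.0399⁴ − 0.0179⁴)/32 = 2.387×10^-7 m⁴.
θ = T·L/(G·J) = 1129 × 0.570 / (79.3×10⁹ × 2.387×10^-7) = 0.03400 rad.

0.0340 rad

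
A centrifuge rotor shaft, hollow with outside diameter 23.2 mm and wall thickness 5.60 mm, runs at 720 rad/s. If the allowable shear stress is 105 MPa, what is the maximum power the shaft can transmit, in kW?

172 kW

J = π(d_o⁴ − d_i⁴)/32 = π(0.0232⁴ − 0.0120⁴)/32 = 2.641×10^-8 m⁴.
T_max = τ_allow·J/r = 1.05×10^8 × 2.641×10^-8 / 0.0116 = 239.0 N·m.
ω = 720 rad/s, so P_max = T_max·ω = 1.721×10^5 W.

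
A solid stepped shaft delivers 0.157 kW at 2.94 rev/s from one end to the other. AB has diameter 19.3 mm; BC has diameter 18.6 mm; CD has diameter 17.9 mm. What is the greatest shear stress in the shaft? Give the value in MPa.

ω = 2π·2.94 = 18.47 rad/s, so T = P/ω = 0.157×10³ / 18.47 = 8.499 N·m.
Under the same torque, τ_max = 16T/(πd³) is largest where d is smallest — segment CD (d = 17.9 mm).
τ_max = 16·8.499/(π·(0.0179)³) = 7.547×10^6 Pa.

7.55 MPa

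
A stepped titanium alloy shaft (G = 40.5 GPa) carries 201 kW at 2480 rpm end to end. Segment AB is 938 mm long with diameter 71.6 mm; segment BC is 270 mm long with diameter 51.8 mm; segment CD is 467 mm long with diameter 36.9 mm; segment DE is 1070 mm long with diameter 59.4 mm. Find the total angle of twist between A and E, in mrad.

ω = 2π·2480/60 = 259.7 rad/s, so T = P/ω = 201×10³ / 259.7 = 774.0 N·m.
J_AB = π(0.0716)⁴/32 = 2.58×10^-6 m⁴; J_BC = π(0.0518)⁴/32 = 7.07×10^-7 m⁴; J_CD = π(0.0369)⁴/32 = 1.82×10^-7 m⁴; J_DE = π(0.0594)⁴/32 = 1.22×10^-6 m⁴.
θ = (T/G)·Σ L_i/J_i = (774.0/40.5×10⁹)·(0.938/2.58×10^-6 + 0.270/7.07×10^-7 + 0.467/1.82×10^-7 + 1.07/1.22×10^-6) = 0.08001 rad.

80.0 mrad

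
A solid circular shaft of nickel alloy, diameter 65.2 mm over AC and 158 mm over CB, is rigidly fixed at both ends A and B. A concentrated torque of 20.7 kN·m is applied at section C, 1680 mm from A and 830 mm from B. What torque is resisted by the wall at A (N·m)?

292 N·m

Compatibility: T_A·a/J_AC = T_B·b/J_CB with T_A + T_B = T₀.
J_AC = 1.77×10^-6 m⁴, J_CB = 6.12×10^-5 m⁴, so T_A = T₀·(J_AC/a)/((J_AC/a)+(J_CB/b)) = 292.4 N·m, T_B = 20410 N·m.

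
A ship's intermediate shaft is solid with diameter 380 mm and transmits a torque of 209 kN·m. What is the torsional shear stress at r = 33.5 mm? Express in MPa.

3.42 MPa

J = πd⁴/32 = π(0.380)⁴/32 = 2.047×10^-3 m⁴.
Shear stress varies linearly with radius: τ = T·r/J = 209000 × 0.0335 / 2.047×10^-3 = 3.420×10^6 Pa.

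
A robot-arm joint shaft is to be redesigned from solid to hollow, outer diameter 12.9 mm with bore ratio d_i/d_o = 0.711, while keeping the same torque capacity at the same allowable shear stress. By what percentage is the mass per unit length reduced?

39.8 %

Equal τ_max and T ⇒ the solid shaft needs d_s³ = d_o³(1−k⁴), so d_s = 12.9·(1−0.711⁴)^(1/3) = 11.69 mm.
Area ratio A_h/A_s = d_o²(1−k²)/d_s² = (1−k²)/(1−k⁴)^(2/3) = 0.6020.
Mass saving = 1 − 0.6020 = 39.8 %.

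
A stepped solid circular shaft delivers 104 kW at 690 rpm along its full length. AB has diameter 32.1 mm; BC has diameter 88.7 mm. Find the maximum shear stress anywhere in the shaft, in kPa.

ω = 2π·690/60 = 72.26 rad/s, so T = P/ω = 104×10³ / 72.26 = 1439 N·m.
Under the same torque, τ_max = 16T/(πd³) is largest where d is smallest — segment AB (d = 32.1 mm).
τ_max = 16·1439/(π·(0.0321)³) = 2.216×10^8 Pa.

222000 kPa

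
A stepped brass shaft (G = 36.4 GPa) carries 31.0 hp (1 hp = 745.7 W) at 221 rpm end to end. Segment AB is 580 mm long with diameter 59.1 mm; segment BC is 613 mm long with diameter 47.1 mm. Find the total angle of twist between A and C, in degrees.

2.76°

ω = 2π·221/60 = 23.14 rad/s, so T = P/ω = 31.0×745.7 / 23.14 = 998.9 N·m.
J_AB = π(0.0591)⁴/32 = 1.20×10^-6 m⁴; J_BC = π(0.0471)⁴/32 = 4.83×10^-7 m⁴.
θ = (T/G)·Σ L_i/J_i = (998.9/36.4×10⁹)·(0.580/1.20×10^-6 + 0.613/4.83×10^-7) = 0.04810 rad.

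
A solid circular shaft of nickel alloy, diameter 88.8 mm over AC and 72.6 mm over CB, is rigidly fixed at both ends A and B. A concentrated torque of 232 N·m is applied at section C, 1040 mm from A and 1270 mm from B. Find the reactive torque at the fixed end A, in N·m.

Compatibility: T_A·a/J_AC = T_B·b/J_CB with T_A + T_B = T₀.
J_AC = 6.10×10^-6 m⁴, J_CB = 2.73×10^-6 m⁴, so T_A = T₀·(J_AC/a)/((J_AC/a)+(J_CB/b)) = 169.9 N·m, T_B = 62.14 N·m.

170 N·m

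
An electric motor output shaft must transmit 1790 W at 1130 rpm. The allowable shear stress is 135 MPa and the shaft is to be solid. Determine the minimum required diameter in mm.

ω = 2π·1130/60 = 118.3 rad/s, so T = P/ω = 1790 / 118.3 = 15.13 N·m.
For a solid shaft τ_max = 16T/(πd³), so d = (16T/(π τ_allow))^(1/3) = (16·15.13/(π·1.35×10^8))^(1/3) = 0.008295 m.

8.29 mm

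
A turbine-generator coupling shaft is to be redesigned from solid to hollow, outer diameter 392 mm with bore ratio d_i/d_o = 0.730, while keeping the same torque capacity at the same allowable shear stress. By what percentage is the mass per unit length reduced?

Equal τ_max and T ⇒ the solid shaft needs d_s³ = d_o³(1−k⁴), so d_s = 392·(1−0.730⁴)^(1/3) = 350.7 mm.
Area ratio A_h/A_s = d_o²(1−k²)/d_s² = (1−k²)/(1−k⁴)^(2/3) = 0.5836.
Mass saving = 1 − 0.5836 = 41.6 %.

41.6 %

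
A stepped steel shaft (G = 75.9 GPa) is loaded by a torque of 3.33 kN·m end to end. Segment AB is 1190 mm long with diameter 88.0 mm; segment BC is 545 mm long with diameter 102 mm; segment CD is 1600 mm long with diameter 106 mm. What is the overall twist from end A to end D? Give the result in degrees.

J_AB = π(0.0880)⁴/32 = 5.89×10^-6 m⁴; J_BC = π(0.102)⁴/32 = 1.06×10^-5 m⁴; J_CD = π(0.106)⁴/32 = 1.24×10^-5 m⁴.
θ = (T/G)·Σ L_i/J_i = (3330/75.9×10⁹)·(1.19/5.89×10^-6 + 0.545/1.06×10^-5 + 1.60/1.24×10^-5) = 0.01678 rad.

0.962°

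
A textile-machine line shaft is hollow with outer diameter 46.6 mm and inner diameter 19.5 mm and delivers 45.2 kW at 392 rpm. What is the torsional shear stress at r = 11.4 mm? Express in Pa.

2.80e7 Pa

ω = 2π·392/60 = 41.05 rad/s, so T = P/ω = 45.2×10³ / 41.05 = 1101 N·m.
J = π(d_o⁴ − d_i⁴)/32 = π(0.0466⁴ − 0.0195⁴)/32 = 4.488×10^-7 m⁴.
Shear stress varies linearly with radius: τ = T·r/J = 1101 × 0.0114 / 4.488×10^-7 = 2.797×10^7 Pa.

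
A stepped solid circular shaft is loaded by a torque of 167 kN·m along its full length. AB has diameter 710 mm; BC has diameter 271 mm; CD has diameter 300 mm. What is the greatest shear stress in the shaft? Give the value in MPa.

Under the same torque, τ_max = 16T/(πd³) is largest where d is smallest — segment BC (d = 271 mm).
τ_max = 16·167000/(π·(0.271)³) = 4.273×10^7 Pa.

42.7 MPa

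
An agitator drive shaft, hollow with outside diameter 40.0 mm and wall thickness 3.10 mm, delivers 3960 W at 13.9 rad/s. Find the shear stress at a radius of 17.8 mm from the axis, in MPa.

41.2 MPa

ω = 13.9 rad/s, so T = P/ω = 3960 / 13.90 = 284.9 N·m.
J = π(d_o⁴ − d_i⁴)/32 = π(0.0400⁴ − 0.0338⁴)/32 = 1.232×10^-7 m⁴.
Shear stress varies linearly with radius: τ = T·r/J = 284.9 × 0.0178 / 1.232×10^-7 = 4.116×10^7 Pa.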